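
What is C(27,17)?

C(27,17) = C(27,10) by symmetry.
C(27,10) = (27·26·25·24·23·22·21·20·19·18) / 10! = 30613591008000 / 3628800 = 8436285.

8436285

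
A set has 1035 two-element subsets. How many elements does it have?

46

n(n−1)/2 = 1035 ⇒ n(n−1) = 2070. Since 46·45 = 2070, n = 46.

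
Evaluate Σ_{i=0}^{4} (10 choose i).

1 + 10 + 45 + 120 + 210 = 386.

386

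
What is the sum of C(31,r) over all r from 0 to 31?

2147483648

Setting x = 1 in (1+x)^31 gives Σ C(31,r) = 2^31 = 2147483648.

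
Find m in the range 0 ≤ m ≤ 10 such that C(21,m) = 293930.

C(21,m) increases on 0 ≤ m ≤ 10. C(21,8) = 203490 and C(21,9) = 293930, so m = 9.

9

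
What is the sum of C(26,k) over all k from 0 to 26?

67108864

Setting x = 1 in (1+x)^26 gives Σ C(26,k) = 2^26 = 67108864.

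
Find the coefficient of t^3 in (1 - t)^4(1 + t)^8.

-12

Coefficient of t^3 = Σ_{j} C(4,j)·(-1)^j·C(8,3-j)·1^(3-j) for j from 0 to 3.
= 56 + (-112) + 48 + (-4) = -12.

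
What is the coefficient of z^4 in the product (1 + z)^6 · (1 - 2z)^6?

Coefficient of z^4 = Σ_{j} C(6,j)·1^j·C(6,4-j)·(-2)^(4-j) for j from 0 to 4.
= 240 + (-960) + 900 + (-240) + 15 = -45.

-45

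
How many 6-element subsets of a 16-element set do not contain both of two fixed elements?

7007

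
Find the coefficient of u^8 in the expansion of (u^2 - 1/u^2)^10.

-120

General term: C(10,j)·(u^2)^j·(-1/u^2)^(10-j), with u-exponent 2j − 2(10−j) = 4j − 20.
Set 4j − 20 = 8: j = 7.
C(10,7) = 120; 1^7 = 1; (-1)^3 = -1.
Coefficient = 120 · 1 · (-1) = -120.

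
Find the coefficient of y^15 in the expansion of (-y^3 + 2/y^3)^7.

General term: C(7,j)·(-y^3)^j·(2/y^3)^(7-j), with y-exponent 3j − 3(7−j) = 6j − 21.
Set 6j − 21 = 15: j = 6.
C(7,6) = 7; (-1)^6 = 1; 2^1 = 2.
Coefficient = 7 · 1 · 2 = 14.

14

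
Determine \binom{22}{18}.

C(22,18) = C(22,4) by symmetry.
C(22,4) = (22·21·20·19) / 4! = 175560 / 24 = 7315.

7315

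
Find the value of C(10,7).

120

C(10,7) = C(10,3) by symmetry.
C(10,3) = (10·9·8) / 3! = 720 / 6 = 120.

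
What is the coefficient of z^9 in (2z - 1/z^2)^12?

General term: C(12,j)·(2z)^j·(-1/z^2)^(12-j), with z-exponent 1j − 2(12−j) = 3j − 24.
Set 3j − 24 = 9: j = 11.
C(12,11) = 12; 2^11 = 2048; (-1)^1 = -1.
Coefficient = 12 · 2048 · (-1) = -24576.

-24576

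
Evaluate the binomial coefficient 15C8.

C(15,8) = C(15,7) by symmetry.
C(15,7) = (15·14·13·12·11·10·9) / 7! = 32432400 / 5040 = 6435.

6435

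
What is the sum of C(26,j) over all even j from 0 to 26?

Half of (1+1)^26 + (1−1)^26 gives the even-index sum: 2^25 = 33554432.

33554432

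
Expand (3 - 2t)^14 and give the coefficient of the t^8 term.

560431872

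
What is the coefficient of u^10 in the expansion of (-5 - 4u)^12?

The general term is C(12,j)·(-5)^j·(-4u)^(12-j); the u^10 term has j = 2.
C(12,2) = 66.
Coefficient = C(12,2) · (-5)^2 · (-4)^10 = 66 · 25 · 1048576 = 1730150400.

1730150400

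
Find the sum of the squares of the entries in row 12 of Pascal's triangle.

Σ C(12,j)² is the coefficient of x^12 in (1+x)^12(1+x)^12 = (1+x)^24, i.e. C(24,12) = 2704156.

2704156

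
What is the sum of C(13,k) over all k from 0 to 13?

8192

The entries of row 13 sum to 2^13 = 8192.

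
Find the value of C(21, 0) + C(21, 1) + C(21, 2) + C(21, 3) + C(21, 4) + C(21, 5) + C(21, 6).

1 + 21 + 210 + 1330 + 5985 + 20349 + 54264 = 82160.

82160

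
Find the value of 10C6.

210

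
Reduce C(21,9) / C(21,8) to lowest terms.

13/9

C(n,k+1)/C(n,k) = (n−k)/(k+1) = (21−8)/(8+1) = 13/9.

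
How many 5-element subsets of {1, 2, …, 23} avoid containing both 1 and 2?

32319

All 5-subsets: C(23,5) = 33649. Those containing both fixed elements: C(21,3) = 1330.
33649 − 1330 = 32319.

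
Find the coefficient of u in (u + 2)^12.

The general term is C(12,j)·(u)^j·(2)^(12-j); the u^1 term has j = 1.
C(12,1) = 12.
Coefficient = C(12,1) · 2^11 = 12 · 2048 = 24576.

24576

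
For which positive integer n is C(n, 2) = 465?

31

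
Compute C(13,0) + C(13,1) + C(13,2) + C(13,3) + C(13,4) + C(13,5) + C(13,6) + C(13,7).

1 + 13 + 78 + 286 + 715 + 1287 + 1716 + 1716 = 5812.

5812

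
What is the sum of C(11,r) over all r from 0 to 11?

2048

Setting x = 1 in (1+x)^11 gives Σ C(11,r) = 2^11 = 2048.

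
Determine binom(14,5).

2002

C(14,5) = (14·13·12·11·10) / 5! = 240240 / 120 = 2002.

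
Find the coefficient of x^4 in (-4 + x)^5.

The general term is C(5,j)·(-4)^j·(x)^(5-j); the x^4 term has j = 1.
C(5,1) = 5.
Coefficient = C(5,1) · (-4)^1 = 5 · (-4) = -20.

-20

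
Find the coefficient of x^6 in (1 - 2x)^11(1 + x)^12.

2640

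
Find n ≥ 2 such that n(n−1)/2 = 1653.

58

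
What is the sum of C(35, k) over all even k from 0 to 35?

Even-k terms of row 35 sum to 2^34 = 17179869184.

17179869184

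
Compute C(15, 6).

C(15,6) = (15·14·13·12·11·10) / 6! = 3603600 / 720 = 5005.

5005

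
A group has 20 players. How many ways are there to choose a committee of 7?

77520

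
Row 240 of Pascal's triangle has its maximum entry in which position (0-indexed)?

120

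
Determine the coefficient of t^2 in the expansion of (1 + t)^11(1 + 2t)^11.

Coefficient of t^2 = Σ_{j} C(11,j)·1^j·C(11,2-j)·2^(2-j) for j from 0 to 2.
= 220 + 242 + 55 = 517.

517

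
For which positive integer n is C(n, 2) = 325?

n(n−1)/2 = 325 ⇒ n(n−1) = 650. Since 26·25 = 650, n = 26.

26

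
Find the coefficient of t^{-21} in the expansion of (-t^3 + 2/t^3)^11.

General term: C(11,j)·(-t^3)^j·(2/t^3)^(11-j), with t-exponent 3j − 3(11−j) = 6j − 33.
Set 6j − 33 = -21: j = 2.
C(11,2) = 55; (-1)^2 = 1; 2^9 = 512.
Coefficient = 55 · 1 · 512 = 28160.

28160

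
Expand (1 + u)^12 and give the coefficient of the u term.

The general term is C(12,j)·(1)^j·(u)^(12-j); the u^1 term has j = 11.
C(12,11) = 12.
Coefficient = C(12,11) = 12.

12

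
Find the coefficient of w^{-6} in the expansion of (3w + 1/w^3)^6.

General term: C(6,j)·(3w)^j·(1/w^3)^(6-j), with w-exponent 1j − 3(6−j) = 4j − 18.
Set 4j − 18 = -6: j = 3.
C(6,3) = 20; 3^3 = 27; 1^3 = 1.
Coefficient = 20 · 27 · 1 = 540.

540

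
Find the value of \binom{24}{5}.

42504

C(24,5) = (24·23·22·21·20) / 5! = 5100480 / 120 = 42504.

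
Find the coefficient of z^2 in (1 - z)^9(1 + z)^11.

Coefficient of z^2 = Σ_{j} C(9,j)·(-1)^j·C(11,2-j)·1^(2-j) for j from 0 to 2.
= 55 + (-99) + 36 = -8.

-8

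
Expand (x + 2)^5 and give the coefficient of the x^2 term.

80

The general term is C(5,j)·(x)^j·(2)^(5-j); the x^2 term has j = 2.
C(5,2) = 10.
Coefficient = C(5,2) · 2^3 = 10 · 8 = 80.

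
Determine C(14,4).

C(14,4) = (14·13·12·11) / 4! = 24024 / 24 = 1001.

1001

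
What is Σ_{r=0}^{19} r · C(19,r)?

4980736

Differentiating (1+x)^19 and setting x=1: Σ r·C(19,r) = 19·2^18 = 4980736.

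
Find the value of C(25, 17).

1081575

C(25,17) = C(25,8) by symmetry.
C(25,8) = (25·24·23·22·21·20·19·18) / 8! = 43609104000 / 40320 = 1081575.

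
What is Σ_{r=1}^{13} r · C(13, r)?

53248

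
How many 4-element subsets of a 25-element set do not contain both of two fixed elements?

12397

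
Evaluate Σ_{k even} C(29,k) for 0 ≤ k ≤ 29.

268435456

Half of (1+1)^29 + (1−1)^29 gives the even-index sum: 2^28 = 268435456.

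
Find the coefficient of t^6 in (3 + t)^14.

19702683

The general term is C(14,j)·(3)^j·(t)^(14-j); the t^6 term has j = 8.
C(14,8) = 3003.
Coefficient = C(14,8) · 3^8 = 3003 · 6561 = 19702683.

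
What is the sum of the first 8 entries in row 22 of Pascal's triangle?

280600

1 + 22 + 231 + 1540 + 7315 + 26334 + 74613 + 170544 = 280600.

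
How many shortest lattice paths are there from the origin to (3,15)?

816

Each path is a sequence of 18 steps with 3 rights: C(18,3) = 816.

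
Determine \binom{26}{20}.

230230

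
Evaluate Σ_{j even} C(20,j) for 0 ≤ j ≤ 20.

Even-j terms of row 20 sum to 2^19 = 524288.

524288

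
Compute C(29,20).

C(29,20) = C(29,9) by symmetry.
C(29,9) = (29·28·27·26·25·24·23·22·21) / 9! = 3634245014400 / 362880 = 10015005.

10015005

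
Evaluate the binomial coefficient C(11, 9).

C(11,9) = C(11,2) by symmetry.
C(11,2) = (11·10) / 2! = 110 / 2 = 55.

55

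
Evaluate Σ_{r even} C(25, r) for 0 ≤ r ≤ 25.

16777216

Half of (1+1)^25 + (1−1)^25 gives the even-index sum: 2^24 = 16777216.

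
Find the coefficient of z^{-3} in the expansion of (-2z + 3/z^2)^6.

General term: C(6,j)·(-2z)^j·(3/z^2)^(6-j), with z-exponent 1j − 2(6−j) = 3j − 12.
Set 3j − 12 = -3: j = 3.
C(6,3) = 20; (-2)^3 = -8; 3^3 = 27.
Coefficient = 20 · (-8) · 27 = -4320.

-4320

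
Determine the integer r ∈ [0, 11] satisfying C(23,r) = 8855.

4

C(23,r) increases on 0 ≤ r ≤ 11. C(23,3) = 1771 and C(23,4) = 8855, so r = 4.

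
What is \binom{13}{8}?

1287

C(13,8) = C(13,5) by symmetry.
C(13,5) = (13·12·11·10·9) / 5! = 154440 / 120 = 1287.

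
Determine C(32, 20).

225792840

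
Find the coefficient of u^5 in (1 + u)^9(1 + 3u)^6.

45567

Coefficient of u^5 = Σ_{j} C(9,j)·1^j·C(6,5-j)·3^(5-j) for j from 0 to 5.
= 1458 + 10935 + 19440 + 11340 + 2268 + 126 = 45567.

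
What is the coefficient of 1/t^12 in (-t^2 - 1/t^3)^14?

General term: C(14,j)·(-t^2)^j·(-1/t^3)^(14-j), with t-exponent 2j − 3(14−j) = 5j − 42.
Set 5j − 42 = -12: j = 6.
C(14,6) = 3003; (-1)^6 = 1; (-1)^8 = 1.
Coefficient = 3003 · 1 · 1 = 3003.

3003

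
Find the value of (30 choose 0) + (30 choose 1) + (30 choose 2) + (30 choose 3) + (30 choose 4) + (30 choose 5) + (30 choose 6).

768212

1 + 30 + 435 + 4060 + 27405 + 142506 + 593775 = 768212.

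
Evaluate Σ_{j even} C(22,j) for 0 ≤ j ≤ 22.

2097152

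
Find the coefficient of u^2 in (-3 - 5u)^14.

The general term is C(14,j)·(-3)^j·(-5u)^(14-j); the u^2 term has j = 12.
C(14,12) = 91.
Coefficient = C(14,12) · (-3)^12 · (-5)^2 = 91 · 531441 · 25 = 1209028275.

1209028275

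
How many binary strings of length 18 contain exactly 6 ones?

18564

Choose the 6 positions: C(18,6) = 18564.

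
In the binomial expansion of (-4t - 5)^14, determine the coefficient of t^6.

4804800000000

The general term is C(14,j)·(-4t)^j·(-5)^(14-j); the t^6 term has j = 6.
C(14,6) = 3003.
Coefficient = C(14,6) · (-4)^6 · (-5)^8 = 3003 · 4096 · 390625 = 4804800000000.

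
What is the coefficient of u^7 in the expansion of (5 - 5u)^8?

-3125000

The general term is C(8,j)·(5)^j·(-5u)^(8-j); the u^7 term has j = 1.
C(8,1) = 8.
Coefficient = C(8,1) · 5^1 · (-5)^7 = 8 · 5 · (-78125) = -3125000.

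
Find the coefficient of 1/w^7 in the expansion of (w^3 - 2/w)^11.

11264

General term: C(11,j)·(w^3)^j·(-2/w)^(11-j), with w-exponent 3j − 1(11−j) = 4j − 11.
Set 4j − 11 = -7: j = 1.
C(11,1) = 11; 1^1 = 1; (-2)^10 = 1024.
Coefficient = 11 · 1 · 1024 = 11264.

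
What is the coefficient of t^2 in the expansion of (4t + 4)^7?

The general term is C(7,j)·(4t)^j·(4)^(7-j); the t^2 term has j = 2.
C(7,2) = 21.
Coefficient = C(7,2) · 4^2 · 4^5 = 21 · 16 · 1024 = 344064.

344064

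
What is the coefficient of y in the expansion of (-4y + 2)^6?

The general term is C(6,j)·(-4y)^j·(2)^(6-j); the y^1 term has j = 1.
C(6,1) = 6.
Coefficient = C(6,1) · (-4)^1 · 2^5 = 6 · (-4) · 32 = -768.

-768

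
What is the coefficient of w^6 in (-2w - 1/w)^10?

General term: C(10,j)·(-2w)^j·(-1/w)^(10-j), with w-exponent 1j − 1(10−j) = 2j − 10.
Set 2j − 10 = 6: j = 8.
C(10,8) = 45; (-2)^8 = 256; (-1)^2 = 1.
Coefficient = 45 · 256 · 1 = 11520.

11520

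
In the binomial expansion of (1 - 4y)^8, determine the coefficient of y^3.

The general term is C(8,j)·(1)^j·(-4y)^(8-j); the y^3 term has j = 5.
C(8,5) = 56.
Coefficient = C(8,5) · (-4)^3 = 56 · (-64) = -3584.

-3584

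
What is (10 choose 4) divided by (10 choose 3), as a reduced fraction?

7/4

C(n,k+1)/C(n,k) = (n−k)/(k+1) = (10−3)/(3+1) = 7/4.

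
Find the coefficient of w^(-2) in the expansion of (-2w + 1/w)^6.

General term: C(6,j)·(-2w)^j·(1/w)^(6-j), with w-exponent 1j − 1(6−j) = 2j − 6.
Set 2j − 6 = -2: j = 2.
C(6,2) = 15; (-2)^2 = 4; 1^4 = 1.
Coefficient = 15 · 4 · 1 = 60.

60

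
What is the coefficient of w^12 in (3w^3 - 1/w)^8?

General term: C(8,j)·(3w^3)^j·(-1/w)^(8-j), with w-exponent 3j − 1(8−j) = 4j − 8.
Set 4j − 8 = 12: j = 5.
C(8,5) = 56; 3^5 = 243; (-1)^3 = -1.
Coefficient = 56 · 243 · (-1) = -13608.

-13608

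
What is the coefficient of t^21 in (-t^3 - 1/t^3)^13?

-286

General term: C(13,j)·(-t^3)^j·(-1/t^3)^(13-j), with t-exponent 3j − 3(13−j) = 6j − 39.
Set 6j − 39 = 21: j = 10.
C(13,10) = 286; (-1)^10 = 1; (-1)^3 = -1.
Coefficient = 286 · 1 · (-1) = -286.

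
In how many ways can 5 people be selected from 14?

This is C(14,5) = 2002.

2002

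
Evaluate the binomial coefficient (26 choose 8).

1562275

C(26,8) = (26·25·24·23·22·21·20·19) / 8! = 62990928000 / 40320 = 1562275.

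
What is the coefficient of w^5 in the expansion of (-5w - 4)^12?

40550400000

The general term is C(12,j)·(-5w)^j·(-4)^(12-j); the w^5 term has j = 5.
C(12,5) = 792.
Coefficient = C(12,5) · (-5)^5 · (-4)^7 = 792 · (-3125) · (-16384) = 40550400000.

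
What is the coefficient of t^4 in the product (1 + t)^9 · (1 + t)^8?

2380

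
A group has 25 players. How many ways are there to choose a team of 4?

12650

This is C(25,4) = 12650.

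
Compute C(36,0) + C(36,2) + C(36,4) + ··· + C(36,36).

Half of (1+1)^36 + (1−1)^36 gives the even-index sum: 2^35 = 34359738368.

34359738368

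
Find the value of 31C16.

300540195

C(31,16) = C(31,15) by symmetry.
C(31,15) = (31·30·29·28·27·26·25·24·23·22·21·20·19·18·17) / 15! = 393008709555221760000 / 1307674368000 = 300540195.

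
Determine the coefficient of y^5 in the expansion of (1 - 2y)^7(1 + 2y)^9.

Coefficient of y^5 = Σ_{j} C(7,j)·(-2)^j·C(9,5-j)·2^(5-j) for j from 0 to 5.
= 4032 + (-28224) + 56448 + (-40320) + 10080 + (-672) = 1344.

1344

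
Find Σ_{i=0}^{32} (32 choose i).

Setting x = 1 in (1+x)^32 gives Σ C(32,i) = 2^32 = 4294967296.

4294967296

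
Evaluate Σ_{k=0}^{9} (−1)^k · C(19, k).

-48620

The partial alternating sum Σ_{k=0}^{9} (−1)^k C(19,k) = (−1)^9 C(18,9) = -48620.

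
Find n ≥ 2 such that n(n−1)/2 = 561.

34

n(n−1)/2 = 561 ⇒ n(n−1) = 1122. Since 34·33 = 1122, n = 34.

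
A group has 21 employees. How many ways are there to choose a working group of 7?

116280

This is C(21,7) = 116280.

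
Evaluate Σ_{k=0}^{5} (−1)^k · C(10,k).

The partial alternating sum Σ_{k=0}^{5} (−1)^k C(10,k) = (−1)^5 C(9,5) = -126.

-126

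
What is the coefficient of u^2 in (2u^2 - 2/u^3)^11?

General term: C(11,j)·(2u^2)^j·(-2/u^3)^(11-j), with u-exponent 2j − 3(11−j) = 5j − 33.
Set 5j − 33 = 2: j = 7.
C(11,7) = 330; 2^7 = 128; (-2)^4 = 16.
Coefficient = 330 · 128 · 16 = 675840.

675840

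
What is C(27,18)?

C(27,18) = C(27,9) by symmetry.
C(27,9) = (27·26·25·24·23·22·21·20·19) / 9! = 1700755056000 / 362880 = 4686825.

4686825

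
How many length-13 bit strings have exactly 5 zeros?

Choose the 5 positions: C(13,5) = 1287.

1287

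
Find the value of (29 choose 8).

4292145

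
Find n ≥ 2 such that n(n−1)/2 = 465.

n(n−1)/2 = 465 ⇒ n(n−1) = 930. Since 31·30 = 930, n = 31.

31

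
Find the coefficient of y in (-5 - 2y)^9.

-7031250

The general term is C(9,j)·(-5)^j·(-2y)^(9-j); the y^1 term has j = 8.
C(9,8) = 9.
Coefficient = C(9,8) · (-5)^8 · (-2)^1 = 9 · 390625 · (-2) = -7031250.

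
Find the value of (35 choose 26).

70607460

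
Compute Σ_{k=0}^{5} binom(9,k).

1 + 9 + 36 + 84 + 126 + 126 = 382.

382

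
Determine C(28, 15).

37442160

C(28,15) = C(28,13) by symmetry.
C(28,13) = (28·27·26·25·24·23·22·21·20·19·18·17·16) / 13! = 233153109116928000 / 6227020800 = 37442160.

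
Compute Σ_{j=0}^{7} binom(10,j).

1 + 10 + 45 + 120 + 210 + 252 + 210 + 120 = 968.

968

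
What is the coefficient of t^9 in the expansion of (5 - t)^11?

The general term is C(11,j)·(5)^j·(-t)^(11-j); the t^9 term has j = 2.
C(11,2) = 55.
Coefficient = C(11,2) · 5^2 · (-1)^9 = 55 · 25 · (-1) = -1375.

-1375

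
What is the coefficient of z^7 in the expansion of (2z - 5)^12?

-316800000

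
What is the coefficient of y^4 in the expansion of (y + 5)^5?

The general term is C(5,j)·(y)^j·(5)^(5-j); the y^4 term has j = 4.
C(5,4) = 5.
Coefficient = C(5,4) · 5^1 = 5 · 5 = 25.

25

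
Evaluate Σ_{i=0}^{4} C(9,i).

256

1 + 9 + 36 + 84 + 126 = 256.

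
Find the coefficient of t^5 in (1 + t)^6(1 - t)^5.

10

Coefficient of t^5 = Σ_{j} C(6,j)·1^j·C(5,5-j)·(-1)^(5-j) for j from 0 to 5.
= (-1) + 30 + (-150) + 200 + (-75) + 6 = 10.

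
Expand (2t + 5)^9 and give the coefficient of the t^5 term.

The general term is C(9,j)·(2t)^j·(5)^(9-j); the t^5 term has j = 5.
C(9,5) = 126.
Coefficient = C(9,5) · 2^5 · 5^4 = 126 · 32 · 625 = 2520000.

2520000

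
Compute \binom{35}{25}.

183579396

C(35,25) = C(35,10) by symmetry.
C(35,10) = (35·34·33·32·31·30·29·28·27·26) / 10! = 666172912204800 / 3628800 = 183579396.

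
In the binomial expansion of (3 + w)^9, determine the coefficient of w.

59049

The general term is C(9,j)·(3)^j·(w)^(9-j); the w^1 term has j = 8.
C(9,8) = 9.
Coefficient = C(9,8) · 3^8 = 9 · 6561 = 59049.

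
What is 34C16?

2203961430

C(34,16) = (34·33·32·31·30·29·28·27·26·25·24·23·22·21·20·19) / 16! = 46113021921146019840000 / 20922789888000 = 2203961430.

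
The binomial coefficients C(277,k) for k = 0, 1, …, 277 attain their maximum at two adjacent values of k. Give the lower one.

For odd n = 277, C(277,k) peaks at k = (n−1)/2 and (n+1)/2; the lower is 138.

138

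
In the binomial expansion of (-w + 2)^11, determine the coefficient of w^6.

14784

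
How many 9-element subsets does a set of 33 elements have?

38567100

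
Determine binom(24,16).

735471

C(24,16) = C(24,8) by symmetry.
C(24,8) = (24·23·22·21·20·19·18·17) / 8! = 29654190720 / 40320 = 735471.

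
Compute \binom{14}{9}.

2002

C(14,9) = C(14,5) by symmetry.
C(14,5) = (14·13·12·11·10) / 5! = 240240 / 120 = 2002.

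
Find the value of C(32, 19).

C(32,19) = C(32,13) by symmetry.
C(32,13) = (32·31·30·29·28·27·26·25·24·23·22·21·20) / 13! = 2163102632570880000 / 6227020800 = 347373600.

347373600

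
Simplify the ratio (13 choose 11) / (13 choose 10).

3/11

C(n,k+1)/C(n,k) = (n−k)/(k+1) = (13−10)/(10+1) = 3/11.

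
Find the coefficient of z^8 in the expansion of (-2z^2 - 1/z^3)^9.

General term: C(9,j)·(-2z^2)^j·(-1/z^3)^(9-j), with z-exponent 2j − 3(9−j) = 5j − 27.
Set 5j − 27 = 8: j = 7.
C(9,7) = 36; (-2)^7 = -128; (-1)^2 = 1.
Coefficient = 36 · (-128) · 1 = -4608.

-4608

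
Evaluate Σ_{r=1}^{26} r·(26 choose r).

Differentiating (1+x)^26 and setting x=1: Σ r·C(26,r) = 26·2^25 = 872415232.

872415232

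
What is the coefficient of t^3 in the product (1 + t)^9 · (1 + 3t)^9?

6240

Coefficient of t^3 = Σ_{j} C(9,j)·1^j·C(9,3-j)·3^(3-j) for j from 0 to 3.
= 2268 + 2916 + 972 + 84 = 6240.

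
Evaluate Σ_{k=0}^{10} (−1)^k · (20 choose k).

The partial alternating sum Σ_{k=0}^{10} (−1)^k C(20,k) = (−1)^10 C(19,10) = 92378.

92378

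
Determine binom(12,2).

C(12,2) = (12·11) / 2! = 132 / 2 = 66.

66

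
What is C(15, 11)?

1365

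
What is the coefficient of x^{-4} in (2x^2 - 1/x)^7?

14

General term: C(7,j)·(2x^2)^j·(-1/x)^(7-j), with x-exponent 2j − 1(7−j) = 3j − 7.
Set 3j − 7 = -4: j = 1.
C(7,1) = 7; 2^1 = 2; (-1)^6 = 1.
Coefficient = 7 · 2 · 1 = 14.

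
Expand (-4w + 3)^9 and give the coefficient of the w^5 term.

The general term is C(9,j)·(-4w)^j·(3)^(9-j); the w^5 term has j = 5.
C(9,5) = 126.
Coefficient = C(9,5) · (-4)^5 · 3^4 = 126 · (-1024) · 81 = -10450944.

-10450944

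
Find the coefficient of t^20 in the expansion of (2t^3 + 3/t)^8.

3072

General term: C(8,j)·(2t^3)^j·(3/t)^(8-j), with t-exponent 3j − 1(8−j) = 4j − 8.
Set 4j − 8 = 20: j = 7.
C(8,7) = 8; 2^7 = 128; 3^1 = 3.
Coefficient = 8 · 128 · 3 = 3072.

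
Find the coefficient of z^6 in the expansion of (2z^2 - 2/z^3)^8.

7168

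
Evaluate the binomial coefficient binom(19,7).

50388

C(19,7) = (19·18·17·16·15·14·13) / 7! = 253955520 / 5040 = 50388.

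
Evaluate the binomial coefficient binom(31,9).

C(31,9) = (31·30·29·28·27·26·25·24·23) / 9! = 7315688016000 / 362880 = 20160075.

20160075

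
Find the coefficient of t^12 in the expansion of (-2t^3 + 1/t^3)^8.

General term: C(8,j)·(-2t^3)^j·(1/t^3)^(8-j), with t-exponent 3j − 3(8−j) = 6j − 24.
Set 6j − 24 = 12: j = 6.
C(8,6) = 28; (-2)^6 = 64; 1^2 = 1.
Coefficient = 28 · 64 · 1 = 1792.

1792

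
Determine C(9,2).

36

C(9,2) = (9·8) / 2! = 72 / 2 = 36.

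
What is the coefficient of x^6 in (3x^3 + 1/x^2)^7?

General term: C(7,j)·(3x^3)^j·(1/x^2)^(7-j), with x-exponent 3j − 2(7−j) = 5j − 14.
Set 5j − 14 = 6: j = 4.
C(7,4) = 35; 3^4 = 81; 1^3 = 1.
Coefficient = 35 · 81 · 1 = 2835.

2835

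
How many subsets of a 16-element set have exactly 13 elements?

Choose the 13 positions: C(16,13) = 560.

560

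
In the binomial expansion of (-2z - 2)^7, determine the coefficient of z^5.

-2688

The general term is C(7,j)·(-2z)^j·(-2)^(7-j); the z^5 term has j = 5.
C(7,5) = 21.
Coefficient = C(7,5) · (-2)^5 · (-2)^2 = 21 · (-32) · 4 = -2688.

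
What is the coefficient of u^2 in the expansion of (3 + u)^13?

13817466

The general term is C(13,j)·(3)^j·(u)^(13-j); the u^2 term has j = 11.
C(13,11) = 78.
Coefficient = C(13,11) · 3^11 = 78 · 177147 = 13817466.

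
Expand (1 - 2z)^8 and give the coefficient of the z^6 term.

1792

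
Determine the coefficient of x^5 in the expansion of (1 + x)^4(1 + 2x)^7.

Coefficient of x^5 = Σ_{j} C(4,j)·1^j·C(7,5-j)·2^(5-j) for j from 0 to 4.
= 672 + 2240 + 1680 + 336 + 14 = 4942.

4942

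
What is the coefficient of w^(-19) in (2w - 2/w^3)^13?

General term: C(13,j)·(2w)^j·(-2/w^3)^(13-j), with w-exponent 1j − 3(13−j) = 4j − 39.
Set 4j − 39 = -19: j = 5.
C(13,5) = 1287; 2^5 = 32; (-2)^8 = 256.
Coefficient = 1287 · 32 · 256 = 10543104.

10543104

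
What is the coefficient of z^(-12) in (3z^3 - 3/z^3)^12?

263063295

General term: C(12,j)·(3z^3)^j·(-3/z^3)^(12-j), with z-exponent 3j − 3(12−j) = 6j − 36.
Set 6j − 36 = -12: j = 4.
C(12,4) = 495; 3^4 = 81; (-3)^8 = 6561.
Coefficient = 495 · 81 · 6561 = 263063295.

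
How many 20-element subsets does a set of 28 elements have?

C(28,20) = C(28,8) by symmetry.
C(28,8) = (28·27·26·25·24·23·22·21) / 8! = 125318793600 / 40320 = 3108105.

3108105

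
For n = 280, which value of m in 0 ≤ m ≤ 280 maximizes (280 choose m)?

140

C(280,m) is maximized at m = 280/2 = 140.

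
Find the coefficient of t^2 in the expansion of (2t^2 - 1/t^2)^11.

-29568

General term: C(11,j)·(2t^2)^j·(-1/t^2)^(11-j), with t-exponent 2j − 2(11−j) = 4j − 22.
Set 4j − 22 = 2: j = 6.
C(11,6) = 462; 2^6 = 64; (-1)^5 = -1.
Coefficient = 462 · 64 · (-1) = -29568.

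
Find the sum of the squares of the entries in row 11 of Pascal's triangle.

705432

Σ C(11,k)² is the coefficient of x^11 in (1+x)^11(1+x)^11 = (1+x)^22, i.e. C(22,11) = 705432.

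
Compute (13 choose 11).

C(13,11) = C(13,2) by symmetry.
C(13,2) = (13·12) / 2! = 156 / 2 = 78.

78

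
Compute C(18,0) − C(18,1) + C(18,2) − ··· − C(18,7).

-19448

The partial alternating sum Σ_{k=0}^{7} (−1)^k C(18,k) = (−1)^7 C(17,7) = -19448.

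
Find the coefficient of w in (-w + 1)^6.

The general term is C(6,j)·(-w)^j·(1)^(6-j); the w^1 term has j = 1.
C(6,1) = 6.
Coefficient = C(6,1) · (-1)^1 = 6 · (-1) = -6.

-6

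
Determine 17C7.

C(17,7) = (17·16·15·14·13·12·11) / 7! = 98017920 / 5040 = 19448.

19448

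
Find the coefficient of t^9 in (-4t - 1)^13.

-187432960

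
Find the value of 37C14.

6107086800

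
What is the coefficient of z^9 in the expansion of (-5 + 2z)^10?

-25600

The general term is C(10,j)·(-5)^j·(2z)^(10-j); the z^9 term has j = 1.
C(10,1) = 10.
Coefficient = C(10,1) · (-5)^1 · 2^9 = 10 · (-5) · 512 = -25600.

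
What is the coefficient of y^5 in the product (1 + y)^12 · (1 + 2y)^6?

33564

Coefficient of y^5 = Σ_{j} C(12,j)·1^j·C(6,5-j)·2^(5-j) for j from 0 to 5.
= 192 + 2880 + 10560 + 13200 + 5940 + 792 = 33564.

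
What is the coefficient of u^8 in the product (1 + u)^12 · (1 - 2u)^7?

2655

Coefficient of u^8 = Σ_{j} C(12,j)·1^j·C(7,8-j)·(-2)^(8-j) for j from 1 to 8.
= (-1536) + 29568 + (-147840) + 277200 + (-221760) + 77616 + (-11088) + 495 = 2655.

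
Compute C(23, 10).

1144066

C(23,10) = (23·22·21·20·19·18·17·16·15·14) / 10! = 4151586700800 / 3628800 = 1144066.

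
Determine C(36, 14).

3796297200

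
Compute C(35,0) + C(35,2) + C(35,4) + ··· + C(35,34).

Even-j terms of row 35 sum to 2^34 = 17179869184.

17179869184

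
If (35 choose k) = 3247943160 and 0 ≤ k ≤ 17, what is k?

C(35,k) increases on 0 ≤ k ≤ 17. C(35,14) = 2319959400 and C(35,15) = 3247943160, so k = 15.

15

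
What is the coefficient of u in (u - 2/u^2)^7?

84

General term: C(7,j)·(u)^j·(-2/u^2)^(7-j), with u-exponent 1j − 2(7−j) = 3j − 14.
Set 3j − 14 = 1: j = 5.
C(7,5) = 21; 1^5 = 1; (-2)^2 = 4.
Coefficient = 21 · 1 · 4 = 84.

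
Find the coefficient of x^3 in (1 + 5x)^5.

The general term is C(5,j)·(1)^j·(5x)^(5-j); the x^3 term has j = 2.
C(5,2) = 10.
Coefficient = C(5,2) · 5^3 = 10 · 125 = 1250.

1250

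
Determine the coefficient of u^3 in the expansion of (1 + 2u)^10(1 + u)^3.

1561

Coefficient of u^3 = Σ_{j} C(10,j)·2^j·C(3,3-j)·1^(3-j) for j from 0 to 3.
= 1 + 60 + 540 + 960 = 1561.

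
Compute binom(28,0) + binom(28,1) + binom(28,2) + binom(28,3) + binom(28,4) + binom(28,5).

1 + 28 + 378 + 3276 + 20475 + 98280 = 122438.

122438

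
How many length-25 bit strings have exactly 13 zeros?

Choose the 13 positions: C(25,13) = 5200300.

5200300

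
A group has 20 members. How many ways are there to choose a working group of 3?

1140

This is C(20,3) = 1140.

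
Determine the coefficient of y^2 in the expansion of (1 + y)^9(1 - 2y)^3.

-6

Coefficient of y^2 = Σ_{j} C(9,j)·1^j·C(3,2-j)·(-2)^(2-j) for j from 0 to 2.
= 12 + (-54) + 36 = -6.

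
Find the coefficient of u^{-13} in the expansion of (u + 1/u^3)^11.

General term: C(11,j)·(u)^j·(1/u^3)^(11-j), with u-exponent 1j − 3(11−j) = 4j − 33.
Set 4j − 33 = -13: j = 5.
C(11,5) = 462; 1^5 = 1; 1^6 = 1.
Coefficient = 462 · 1 · 1 = 462.

462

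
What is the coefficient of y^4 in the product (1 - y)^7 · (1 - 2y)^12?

26659

Coefficient of y^4 = Σ_{j} C(7,j)·(-1)^j·C(12,4-j)·(-2)^(4-j) for j from 0 to 4.
= 7920 + 12320 + 5544 + 840 + 35 = 26659.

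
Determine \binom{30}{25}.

142506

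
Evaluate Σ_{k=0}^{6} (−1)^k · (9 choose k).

28

The partial alternating sum Σ_{k=0}^{6} (−1)^k C(9,k) = (−1)^6 C(8,6) = 28.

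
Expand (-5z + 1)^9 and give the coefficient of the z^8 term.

3515625

The general term is C(9,j)·(-5z)^j·(1)^(9-j); the z^8 term has j = 8.
C(9,8) = 9.
Coefficient = C(9,8) · (-5)^8 = 9 · 390625 = 3515625.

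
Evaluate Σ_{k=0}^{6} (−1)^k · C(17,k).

8008

The partial alternating sum Σ_{k=0}^{6} (−1)^k C(17,k) = (−1)^6 C(16,6) = 8008.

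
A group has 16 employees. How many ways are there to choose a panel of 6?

This is C(16,6) = 8008.

8008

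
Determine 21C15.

54264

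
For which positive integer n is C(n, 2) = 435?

30

n(n−1)/2 = 435 ⇒ n(n−1) = 870. Since 30·29 = 870, n = 30.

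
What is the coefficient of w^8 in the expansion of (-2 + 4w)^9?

The general term is C(9,j)·(-2)^j·(4w)^(9-j); the w^8 term has j = 1.
C(9,1) = 9.
Coefficient = C(9,1) · (-2)^1 · 4^8 = 9 · (-2) · 65536 = -1179648.

-1179648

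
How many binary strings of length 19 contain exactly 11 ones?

Choose the 11 positions: C(19,11) = 75582.

75582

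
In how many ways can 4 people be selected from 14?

This is C(14,4) = 1001.

1001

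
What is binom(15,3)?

455

C(15,3) = (15·14·13) / 3! = 2730 / 6 = 455.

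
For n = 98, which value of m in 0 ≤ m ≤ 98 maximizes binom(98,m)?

49

C(98,m) is maximized at m = 98/2 = 49.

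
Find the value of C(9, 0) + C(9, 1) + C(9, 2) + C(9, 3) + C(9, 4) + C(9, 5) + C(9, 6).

466

1 + 9 + 36 + 84 + 126 + 126 + 84 = 466.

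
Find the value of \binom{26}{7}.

657800

C(26,7) = (26·25·24·23·22·21·20) / 7! = 3315312000 / 5040 = 657800.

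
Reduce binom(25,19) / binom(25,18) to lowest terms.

7/19

C(n,k+1)/C(n,k) = (n−k)/(k+1) = (25−18)/(18+1) = 7/19.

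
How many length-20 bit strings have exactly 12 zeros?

Choose the 12 positions: C(20,12) = 125970.

125970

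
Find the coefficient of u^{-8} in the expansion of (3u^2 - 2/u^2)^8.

16128

General term: C(8,j)·(3u^2)^j·(-2/u^2)^(8-j), with u-exponent 2j − 2(8−j) = 4j − 16.
Set 4j − 16 = -8: j = 2.
C(8,2) = 28; 3^2 = 9; (-2)^6 = 64.
Coefficient = 28 · 9 · 64 = 16128.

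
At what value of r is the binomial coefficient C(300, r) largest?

150

C(300,r) is maximized at r = 300/2 = 150.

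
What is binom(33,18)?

1037158320

C(33,18) = C(33,15) by symmetry.
C(33,15) = (33·32·31·30·29·28·27·26·25·24·23·22·21·20·19) / 15! = 1356265350621941760000 / 1307674368000 = 1037158320.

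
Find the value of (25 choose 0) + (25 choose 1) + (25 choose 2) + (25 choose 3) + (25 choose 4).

1 + 25 + 300 + 2300 + 12650 = 15276.

15276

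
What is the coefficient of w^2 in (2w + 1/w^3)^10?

General term: C(10,j)·(2w)^j·(1/w^3)^(10-j), with w-exponent 1j − 3(10−j) = 4j − 30.
Set 4j − 30 = 2: j = 8.
C(10,8) = 45; 2^8 = 256; 1^2 = 1.
Coefficient = 45 · 256 · 1 = 11520.

11520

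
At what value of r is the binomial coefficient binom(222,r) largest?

111

C(222,r) is maximized at r = 222/2 = 111.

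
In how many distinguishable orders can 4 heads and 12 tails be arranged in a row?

Choose positions for the heads: C(16,4) = 1820.

1820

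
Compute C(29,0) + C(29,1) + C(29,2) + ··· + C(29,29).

536870912

Setting x = 1 in (1+x)^29 gives Σ C(29,k) = 2^29 = 536870912.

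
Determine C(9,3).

84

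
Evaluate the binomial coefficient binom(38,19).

35345263800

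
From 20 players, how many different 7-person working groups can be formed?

This is C(20,7) = 77520.

77520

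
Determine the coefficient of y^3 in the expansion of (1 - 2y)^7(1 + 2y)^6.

48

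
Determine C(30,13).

119759850

C(30,13) = (30·29·28·27·26·25·24·23·22·21·20·19·18) / 13! = 745747076954880000 / 6227020800 = 119759850.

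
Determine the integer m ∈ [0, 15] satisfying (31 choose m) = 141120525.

C(31,m) increases on 0 ≤ m ≤ 15. C(31,11) = 84672315 and C(31,12) = 141120525, so m = 12.

12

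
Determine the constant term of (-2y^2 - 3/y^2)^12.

General term: C(12,j)·(-2y^2)^j·(-3/y^2)^(12-j), with y-exponent 2j − 2(12−j) = 4j − 24.
Set 4j − 24 = 0: j = 6.
C(12,6) = 924; (-2)^6 = 64; (-3)^6 = 729.
Coefficient = 924 · 64 · 729 = 43110144.

43110144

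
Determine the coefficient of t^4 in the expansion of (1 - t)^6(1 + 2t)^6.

Coefficient of t^4 = Σ_{j} C(6,j)·(-1)^j·C(6,4-j)·2^(4-j) for j from 0 to 4.
= 240 + (-960) + 900 + (-240) + 15 = -45.

-45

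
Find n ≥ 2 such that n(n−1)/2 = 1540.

56

n(n−1)/2 = 1540 ⇒ n(n−1) = 3080. Since 56·55 = 3080, n = 56.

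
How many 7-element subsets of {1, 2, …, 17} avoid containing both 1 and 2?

16445

All 7-subsets: C(17,7) = 19448. Those containing both fixed elements: C(15,5) = 3003.
19448 − 3003 = 16445.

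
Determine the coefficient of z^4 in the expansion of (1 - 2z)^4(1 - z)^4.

321

Coefficient of z^4 = Σ_{j} C(4,j)·(-2)^j·C(4,4-j)·(-1)^(4-j) for j from 0 to 4.
= 1 + 32 + 144 + 128 + 16 = 321.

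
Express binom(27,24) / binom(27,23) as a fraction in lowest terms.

C(n,k+1)/C(n,k) = (n−k)/(k+1) = (27−23)/(23+1) = 4/24 = 1/6.

1/6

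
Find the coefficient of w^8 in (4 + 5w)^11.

The general term is C(11,j)·(4)^j·(5w)^(11-j); the w^8 term has j = 3.
C(11,3) = 165.
Coefficient = C(11,3) · 4^3 · 5^8 = 165 · 64 · 390625 = 4125000000.

4125000000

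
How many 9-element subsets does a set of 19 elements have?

92378

C(19,9) = (19·18·17·16·15·14·13·12·11) / 9! = 33522128640 / 362880 = 92378.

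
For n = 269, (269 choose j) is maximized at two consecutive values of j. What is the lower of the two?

For odd n = 269, C(269,j) peaks at j = (n−1)/2 and (n+1)/2; the lower is 134.

134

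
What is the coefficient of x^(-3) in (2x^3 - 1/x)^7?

14

General term: C(7,j)·(2x^3)^j·(-1/x)^(7-j), with x-exponent 3j − 1(7−j) = 4j − 7.
Set 4j − 7 = -3: j = 1.
C(7,1) = 7; 2^1 = 2; (-1)^6 = 1.
Coefficient = 7 · 2 · 1 = 14.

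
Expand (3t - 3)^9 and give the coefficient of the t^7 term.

708588

The general term is C(9,j)·(3t)^j·(-3)^(9-j); the t^7 term has j = 7.
C(9,7) = 36.
Coefficient = C(9,7) · 3^7 · (-3)^2 = 36 · 2187 · 9 = 708588.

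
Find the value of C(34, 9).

C(34,9) = (34·33·32·31·30·29·28·27·26) / 9! = 19033511777280 / 362880 = 52451256.

52451256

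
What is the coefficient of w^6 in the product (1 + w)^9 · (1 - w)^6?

Coefficient of w^6 = Σ_{j} C(9,j)·1^j·C(6,6-j)·(-1)^(6-j) for j from 0 to 6.
= 1 + (-54) + 540 + (-1680) + 1890 + (-756) + 84 = 25.

25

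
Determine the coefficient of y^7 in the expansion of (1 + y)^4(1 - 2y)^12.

Coefficient of y^7 = Σ_{j} C(4,j)·1^j·C(12,7-j)·(-2)^(7-j) for j from 0 to 4.
= (-101376) + 236544 + (-152064) + 31680 + (-1760) = 13024.

13024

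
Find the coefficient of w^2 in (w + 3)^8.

20412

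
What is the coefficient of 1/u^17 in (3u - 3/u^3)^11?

-58458510

General term: C(11,j)·(3u)^j·(-3/u^3)^(11-j), with u-exponent 1j − 3(11−j) = 4j − 33.
Set 4j − 33 = -17: j = 4.
C(11,4) = 330; 3^4 = 81; (-3)^7 = -2187.
Coefficient = 330 · 81 · (-2187) = -58458510.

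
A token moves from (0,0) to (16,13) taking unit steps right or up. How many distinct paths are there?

Each path is a sequence of 29 steps with 16 rights: C(29,16) = 67863915.

67863915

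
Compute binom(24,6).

134596

C(24,6) = (24·23·22·21·20·19) / 6! = 96909120 / 720 = 134596.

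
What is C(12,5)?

792

C(12,5) = (12·11·10·9·8) / 5! = 95040 / 120 = 792.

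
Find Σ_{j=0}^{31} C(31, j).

The entries of row 31 sum to 2^31 = 2147483648.

2147483648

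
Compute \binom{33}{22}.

C(33,22) = C(33,11) by symmetry.
C(33,11) = (33·32·31·30·29·28·27·26·25·24·23) / 11! = 7725366544896000 / 39916800 = 193536720.

193536720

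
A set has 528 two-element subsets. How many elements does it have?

33

n(n−1)/2 = 528 ⇒ n(n−1) = 1056. Since 33·32 = 1056, n = 33.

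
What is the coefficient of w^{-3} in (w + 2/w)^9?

General term: C(9,j)·(w)^j·(2/w)^(9-j), with w-exponent 1j − 1(9−j) = 2j − 9.
Set 2j − 9 = -3: j = 3.
C(9,3) = 84; 1^3 = 1; 2^6 = 64.
Coefficient = 84 · 1 · 64 = 5376.

5376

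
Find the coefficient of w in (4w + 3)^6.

5832

The general term is C(6,j)·(4w)^j·(3)^(6-j); the w^1 term has j = 1.
C(6,1) = 6.
Coefficient = C(6,1) · 4^1 · 3^5 = 6 · 4 · 243 = 5832.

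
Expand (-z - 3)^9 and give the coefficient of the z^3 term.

The general term is C(9,j)·(-z)^j·(-3)^(9-j); the z^3 term has j = 3.
C(9,3) = 84.
Coefficient = C(9,3) · (-1)^3 · (-3)^6 = 84 · (-1) · 729 = -61236.

-61236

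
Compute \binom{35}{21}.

C(35,21) = C(35,14) by symmetry.
C(35,14) = (35·34·33·32·31·30·29·28·27·26·25·24·23·22) / 14! = 202250096145377280000 / 87178291200 = 2319959400.

2319959400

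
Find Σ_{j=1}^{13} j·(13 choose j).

53248

Differentiating (1+x)^13 and setting x=1: Σ j·C(13,j) = 13·2^12 = 53248.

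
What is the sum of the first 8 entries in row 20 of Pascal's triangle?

1 + 20 + 190 + 1140 + 4845 + 15504 + 38760 + 77520 = 137980.

137980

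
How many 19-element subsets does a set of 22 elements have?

C(22,19) = C(22,3) by symmetry.
C(22,3) = (22·21·20) / 3! = 9240 / 6 = 1540.

1540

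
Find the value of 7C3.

35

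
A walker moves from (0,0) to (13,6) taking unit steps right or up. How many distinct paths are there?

Each path is a sequence of 19 steps with 13 rights: C(19,13) = 27132.

27132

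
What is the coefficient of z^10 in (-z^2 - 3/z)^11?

General term: C(11,j)·(-z^2)^j·(-3/z)^(11-j), with z-exponent 2j − 1(11−j) = 3j − 11.
Set 3j − 11 = 10: j = 7.
C(11,7) = 330; (-1)^7 = -1; (-3)^4 = 81.
Coefficient = 330 · (-1) · 81 = -26730.

-26730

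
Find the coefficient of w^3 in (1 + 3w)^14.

9828

The general term is C(14,j)·(1)^j·(3w)^(14-j); the w^3 term has j = 11.
C(14,11) = 364.
Coefficient = C(14,11) · 3^3 = 364 · 27 = 9828.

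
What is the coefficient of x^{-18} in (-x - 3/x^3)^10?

General term: C(10,j)·(-x)^j·(-3/x^3)^(10-j), with x-exponent 1j − 3(10−j) = 4j − 30.
Set 4j − 30 = -18: j = 3.
C(10,3) = 120; (-1)^3 = -1; (-3)^7 = -2187.
Coefficient = 120 · (-1) · (-2187) = 262440.

262440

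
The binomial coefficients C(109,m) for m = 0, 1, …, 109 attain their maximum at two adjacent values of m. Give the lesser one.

54

For odd n = 109, C(109,m) peaks at m = (n−1)/2 and (n+1)/2; the lesser is 54.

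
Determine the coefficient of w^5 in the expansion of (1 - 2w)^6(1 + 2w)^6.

Coefficient of w^5 = Σ_{j} C(6,j)·(-2)^j·C(6,5-j)·2^(5-j) for j from 0 to 5.
= 192 + (-2880) + 9600 + (-9600) + 2880 + (-192) = 0.

0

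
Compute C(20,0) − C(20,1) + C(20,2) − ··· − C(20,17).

The partial alternating sum Σ_{k=0}^{17} (−1)^k C(20,k) = (−1)^17 C(19,17) = -171.

-171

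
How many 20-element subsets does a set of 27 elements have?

888030

C(27,20) = C(27,7) by symmetry.
C(27,7) = (27·26·25·24·23·22·21) / 7! = 4475671200 / 5040 = 888030.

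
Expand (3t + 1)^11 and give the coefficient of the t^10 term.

The general term is C(11,j)·(3t)^j·(1)^(11-j); the t^10 term has j = 10.
C(11,10) = 11.
Coefficient = C(11,10) · 3^10 = 11 · 59049 = 649539.

649539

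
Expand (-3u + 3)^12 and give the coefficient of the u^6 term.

491051484

The general term is C(12,j)·(-3u)^j·(3)^(12-j); the u^6 term has j = 6.
C(12,6) = 924.
Coefficient = C(12,6) · (-3)^6 · 3^6 = 924 · 729 · 729 = 491051484.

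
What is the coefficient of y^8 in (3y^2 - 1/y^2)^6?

-1458

General term: C(6,j)·(3y^2)^j·(-1/y^2)^(6-j), with y-exponent 2j − 2(6−j) = 4j − 12.
Set 4j − 12 = 8: j = 5.
C(6,5) = 6; 3^5 = 243; (-1)^1 = -1.
Coefficient = 6 · 243 · (-1) = -1458.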